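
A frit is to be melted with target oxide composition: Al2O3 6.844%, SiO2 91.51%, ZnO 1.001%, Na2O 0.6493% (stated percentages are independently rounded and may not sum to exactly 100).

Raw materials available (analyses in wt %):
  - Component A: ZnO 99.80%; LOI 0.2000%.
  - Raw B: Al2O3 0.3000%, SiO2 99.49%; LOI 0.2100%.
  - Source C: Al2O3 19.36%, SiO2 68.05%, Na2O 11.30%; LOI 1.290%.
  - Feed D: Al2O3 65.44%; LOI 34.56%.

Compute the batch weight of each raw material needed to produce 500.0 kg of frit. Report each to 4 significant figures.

Mid-chain values are displayed (rounded to four significant figures) at each printed step. All arithmetic carries full float precision from start to finish; exactly one rounding lands on each reported number; all derived quantities (four oxide percentages, yield, ignition loss, glass mass, totals) are computed using the weight values on 500.0 kg of glass in full float precision exactly as printed in the problem or the answer.
Oxide mass targets, per 500.0 kg frit:
  Al2O3: 6.844% × 500.0 = 34.22 kg
  SiO2: 91.51% × 500.0 = 457.6 kg
  ZnO: 1.001% × 500.0 = 5.005 kg
  Na2O: 0.6493% × 500.0 = 3.246 kg
Balance tally, oxide-wise, on the weights just shown, for the quoted basis mass (every target is met by its sum once rounding is allowed for):
  Al2O3: 440.2·0.003000 + 28.73·0.1936 + 41.77·0.6544 = 34.22 kg (target 34.22 kg)
  SiO2: 440.2·0.9949 + 28.73·0.6805 = 457.5 kg (target 457.6 kg)
  ZnO: 5.015·0.9980 = 5.005 kg (target 5.005 kg)
  Na2O: 28.73·0.1130 = 3.246 kg (target 3.246 kg)
Glass-mass sanity pass: total batch − LOI = 500.0 kg (targets for the oxides total 500.0 kg; with the basis standing at 500.0 kg — any gap is answer rounding).
Total batch = Σ batch = 515.7 kg; the LOI term Σ batch·LOI equals 15.74 kg; as yield: glass ÷ batch → 96.95%.

Batch per 500.0 kg frit:
  Component A: 5.015 kg
  Raw B: 440.2 kg
  Source C: 28.73 kg
  Feed D: 41.77 kg
Total batch = 515.7 kg; LOI loss = 15.74 kg; yield = 96.95%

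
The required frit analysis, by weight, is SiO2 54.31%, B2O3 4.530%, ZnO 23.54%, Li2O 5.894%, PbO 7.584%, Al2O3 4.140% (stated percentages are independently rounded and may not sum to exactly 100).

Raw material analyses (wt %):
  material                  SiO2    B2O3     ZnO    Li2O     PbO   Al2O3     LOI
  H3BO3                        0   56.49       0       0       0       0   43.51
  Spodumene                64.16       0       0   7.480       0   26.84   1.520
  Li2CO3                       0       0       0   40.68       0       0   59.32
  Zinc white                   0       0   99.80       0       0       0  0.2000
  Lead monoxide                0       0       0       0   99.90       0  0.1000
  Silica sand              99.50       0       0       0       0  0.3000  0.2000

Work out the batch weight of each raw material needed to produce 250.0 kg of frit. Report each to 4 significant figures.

Batch per 250.0 kg frit:
  H3BO3: 20.05 kg
  Spodumene: 37.31 kg
  Li2CO3: 29.36 kg
  Zinc white: 58.97 kg
  Lead monoxide: 18.98 kg
  Silica sand: 112.4 kg
Total batch = 277.1 kg; LOI loss = 27.07 kg; yield = 90.23%

Each numeric step carries full precision in all steps. Mid-chain values appear (rounded to 4 significant figures) at each printed step — every reported value takes exactly one rounding. All derived quantities (the totals, the six compositions, the yield, net glass mass, ignition loss) are carried at exact precision starting from the weights on 250.0 kg of glass as given in the problem or the answer.
Oxide-by-oxide targets in 250.0 kg frit:
  SiO2: 54.31% × 250.0 = 135.8 kg
  B2O3: 4.530% × 250.0 = 11.32 kg
  ZnO: 23.54% × 250.0 = 58.85 kg
  Li2O: 5.894% × 250.0 = 14.74 kg
  PbO: 7.584% × 250.0 = 18.96 kg
  Al2O3: 4.140% × 250.0 = 10.35 kg
Verifying the oxide balance with the batch weights as given, versus the basis set out (summed amounts equal target values modulo rounding of the values):
  SiO2: 37.31·0.6416 + 112.4·0.9950 = 135.8 kg (target 135.8 kg)
  B2O3: 20.05·0.5649 = 11.33 kg (target 11.32 kg)
  ZnO: 58.97·0.9980 = 58.85 kg (target 58.85 kg)
  Li2O: 37.31·0.07480 + 29.36·0.4068 = 14.73 kg (target 14.74 kg)
  PbO: 18.98·0.9990 = 18.96 kg (target 18.96 kg)
  Al2O3: 37.31·0.2684 + 112.4·0.003000 = 10.35 kg (target 10.35 kg)
Glass mass check: batch total minus LOI = 250.0 kg (targets for the oxides total 250.0 kg; the stated basis being 250.0 kg — deltas are rounding alone).
Adding the batch up: Σ batch = 277.1 kg; LOI removed, Σ of batch·LOI: 27.07 kg; yield: glass divided by total = 90.23%.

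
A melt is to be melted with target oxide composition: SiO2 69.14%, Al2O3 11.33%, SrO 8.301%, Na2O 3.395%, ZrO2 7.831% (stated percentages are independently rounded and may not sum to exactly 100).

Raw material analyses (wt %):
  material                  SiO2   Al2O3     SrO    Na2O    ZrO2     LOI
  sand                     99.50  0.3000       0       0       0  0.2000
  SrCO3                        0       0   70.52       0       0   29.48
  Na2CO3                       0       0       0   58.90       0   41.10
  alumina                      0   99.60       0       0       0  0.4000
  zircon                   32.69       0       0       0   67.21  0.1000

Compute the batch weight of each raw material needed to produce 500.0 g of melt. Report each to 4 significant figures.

Batch per 500.0 g melt:
  sand: 328.3 g
  SrCO3: 58.86 g
  Na2CO3: 28.82 g
  alumina: 55.89 g
  zircon: 58.26 g
Total batch = 530.1 g; LOI loss = 30.14 g; yield = 94.32%

Mid-chain values appear with 4-significant-figure rounding between the steps; every computation runs at full precision from start to finish. A single rounding produces every reported number. All derived quantities, which include five oxide percentages, ignition loss, glass mass, the yield, the totals, are re-derived at full precision, as quoted within the problem or the answer, starting from the weights at 500.0 g of glass.
Oxide-by-oxide targets in 500.0 g melt:
  SiO2: 69.14% × 500.0 = 345.7 g
  Al2O3: 11.33% × 500.0 = 56.65 g
  SrO: 8.301% × 500.0 = 41.50 g
  Na2O: 3.395% × 500.0 = 16.98 g
  ZrO2: 7.831% × 500.0 = 39.16 g
Checking each oxide sum working from each reported weight, for the quoted basis mass (summed amounts equal target values modulo rounding of the values):
  SiO2: 328.3·0.9950 + 58.26·0.3269 = 345.7 g (target 345.7 g)
  Al2O3: 328.3·0.003000 + 55.89·0.9960 = 56.65 g (target 56.65 g)
  SrO: 58.86·0.7052 = 41.51 g (target 41.50 g)
  Na2O: 28.82·0.5890 = 16.97 g (target 16.98 g)
  ZrO2: 58.26·0.6721 = 39.16 g (target 39.16 g)
The glass-mass cross-check: whole batch net of LOI = 500.0 g (the Σ of target masses is 500.0 g; versus the stated basis of 500.0 g — rounding explains the deltas).
Summing the batch: Σ batch = 530.1 g; ignition loss, Σ(batch × LOI) = 30.14 g; yield, glass over the total, = 94.32%.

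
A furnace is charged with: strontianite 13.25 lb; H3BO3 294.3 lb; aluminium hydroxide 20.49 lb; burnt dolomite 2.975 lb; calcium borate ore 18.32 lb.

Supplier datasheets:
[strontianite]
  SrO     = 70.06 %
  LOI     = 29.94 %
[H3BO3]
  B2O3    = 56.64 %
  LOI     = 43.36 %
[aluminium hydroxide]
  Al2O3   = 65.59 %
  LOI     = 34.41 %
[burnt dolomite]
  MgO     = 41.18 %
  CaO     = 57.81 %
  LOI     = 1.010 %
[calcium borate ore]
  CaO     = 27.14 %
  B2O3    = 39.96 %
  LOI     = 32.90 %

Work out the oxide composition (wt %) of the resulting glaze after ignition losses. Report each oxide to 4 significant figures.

Glass mass = 204.7 lb (batch 349.3 − LOI 144.7).
Composition: SrO 4.536%, Al2O3 6.567%, MgO 0.5986%, CaO 3.270%, B2O3 85.03%

Each numeric step holds full float precision through every step; in-progress results appear, rounded to 4 significant digits, in the printout; each reported number takes just one rounding; all derived quantities are computed starting from the weights on 204.7 lb of glass in full float precision (the yield, glass mass, LOI, the five compositions, the totals), precisely as stated by either problem or answer.
Delivered oxide masses:
  SrO: 13.25·0.7006 = 9.283 lb
  Al2O3: 20.49·0.6559 = 13.44 lb
  MgO: 2.975·0.4118 = 1.225 lb
  CaO: 2.975·0.5781 + 18.32·0.2714 = 6.692 lb
  B2O3: 294.3·0.5664 + 18.32·0.3996 = 174.0 lb
LOI: 13.25·0.2994 + 294.3·0.4336 + 20.49·0.3441 + 2.975·0.01010 + 18.32·0.3290 = 144.7 lb
The glass mass, total less LOI, = 349.3 − 144.7 = 204.7 lb (equal to the oxide-mass sum)
oxide / glass × 100 gives the wt %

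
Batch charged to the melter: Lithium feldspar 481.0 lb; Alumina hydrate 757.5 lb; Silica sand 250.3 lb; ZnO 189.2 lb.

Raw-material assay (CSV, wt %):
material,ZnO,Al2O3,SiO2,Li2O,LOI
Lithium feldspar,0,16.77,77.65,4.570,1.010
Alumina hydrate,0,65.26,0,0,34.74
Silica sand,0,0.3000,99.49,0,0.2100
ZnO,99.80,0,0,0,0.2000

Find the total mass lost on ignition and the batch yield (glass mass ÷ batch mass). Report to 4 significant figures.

The working math holds full float precision from first step to last. Intermediates are shown rounded to four significant digits within the worked lines — each reported figure is rounded exactly once — the derived quantities, which include the totals, ignition loss, four oxide percentages, glass mass, the yield, are recomputed at full precision, as written in the question or the answer, from the weighed amounts at 1409 lb of glass.
Material-by-material LOI:
  Lithium feldspar: 481.0 × 0.01010 = 4.858 lb
  Alumina hydrate: 757.5 × 0.3474 = 263.2 lb
  Silica sand: 250.3 × 0.002100 = 0.5256 lb
  ZnO: 189.2 × 0.002000 = 0.3784 lb
Total LOI = 268.9 lb
Glass = batch − LOI = 1678 − 268.9 = 1409 lb

LOI loss = 268.9 lb; glass = 1409 lb; yield = 83.97%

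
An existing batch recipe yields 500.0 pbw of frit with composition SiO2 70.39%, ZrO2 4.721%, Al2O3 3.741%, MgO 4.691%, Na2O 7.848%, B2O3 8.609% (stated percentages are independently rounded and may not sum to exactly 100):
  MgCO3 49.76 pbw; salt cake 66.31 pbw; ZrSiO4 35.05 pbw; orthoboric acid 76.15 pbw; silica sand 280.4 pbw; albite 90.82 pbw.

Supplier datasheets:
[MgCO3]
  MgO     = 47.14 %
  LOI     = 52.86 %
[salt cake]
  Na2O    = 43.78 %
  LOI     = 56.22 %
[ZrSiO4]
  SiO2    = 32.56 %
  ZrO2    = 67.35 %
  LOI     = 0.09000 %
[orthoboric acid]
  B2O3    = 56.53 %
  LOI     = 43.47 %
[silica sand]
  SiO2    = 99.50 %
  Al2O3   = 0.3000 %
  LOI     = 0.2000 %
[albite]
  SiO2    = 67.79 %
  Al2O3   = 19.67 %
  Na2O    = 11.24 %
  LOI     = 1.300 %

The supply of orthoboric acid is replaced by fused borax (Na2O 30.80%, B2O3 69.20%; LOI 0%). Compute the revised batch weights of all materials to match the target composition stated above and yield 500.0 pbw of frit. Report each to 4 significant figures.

All internal work runs at full precision from start to finish. Rounding to four significant figures extends to each mid-chain value as displayed — each reported figure is rounded once only — derived quantities are computed in full float precision (ignition loss, yield, totals, the six compositions, net glass mass) from the weighed amounts on 500.0 pbw of glass exactly as shown in the problem or answer text.
Oxide mass targets, per 500.0 pbw frit:
  SiO2: 70.39% × 500.0 = 352.0 pbw
  ZrO2: 4.721% × 500.0 = 23.60 pbw
  Al2O3: 3.741% × 500.0 = 18.70 pbw
  MgO: 4.691% × 500.0 = 23.46 pbw
  Na2O: 7.848% × 500.0 = 39.24 pbw
  B2O3: 8.609% × 500.0 = 43.04 pbw
Per-oxide balance check on the weights just shown, for the quoted basis mass (each sum matches its target mass up to rounding of the answer):
  SiO2: 35.05·0.3256 + 280.4·0.9950 + 90.82·0.6779 = 352.0 pbw (target 352.0 pbw)
  ZrO2: 35.05·0.6735 = 23.61 pbw (target 23.60 pbw)
  Al2O3: 280.4·0.003000 + 90.82·0.1967 = 18.71 pbw (target 18.70 pbw)
  MgO: 49.76·0.4714 = 23.46 pbw (target 23.46 pbw)
  Na2O: 22.55·0.4378 + 62.20·0.3080 + 90.82·0.1124 = 39.24 pbw (target 39.24 pbw)
  B2O3: 62.20·0.6920 = 43.04 pbw (target 43.04 pbw)
Glass-mass bookkeeping: total charge less LOI = 500.0 pbw (the Σ of target masses is 500.0 pbw; against the stated basis, 500.0 pbw — a pure rounding effect).
Batch grand total — Σ batch = 540.8 pbw; the LOI term Σ batch·LOI equals 40.75 pbw; yield: glass divided by total = 92.46%.

Revised batch per 500.0 pbw frit:
  MgCO3: 49.76 pbw
  salt cake: 22.55 pbw
  ZrSiO4: 35.05 pbw
  fused borax: 62.20 pbw
  silica sand: 280.4 pbw
  albite: 90.82 pbw
Total batch = 540.8 pbw; LOI loss = 40.75 pbw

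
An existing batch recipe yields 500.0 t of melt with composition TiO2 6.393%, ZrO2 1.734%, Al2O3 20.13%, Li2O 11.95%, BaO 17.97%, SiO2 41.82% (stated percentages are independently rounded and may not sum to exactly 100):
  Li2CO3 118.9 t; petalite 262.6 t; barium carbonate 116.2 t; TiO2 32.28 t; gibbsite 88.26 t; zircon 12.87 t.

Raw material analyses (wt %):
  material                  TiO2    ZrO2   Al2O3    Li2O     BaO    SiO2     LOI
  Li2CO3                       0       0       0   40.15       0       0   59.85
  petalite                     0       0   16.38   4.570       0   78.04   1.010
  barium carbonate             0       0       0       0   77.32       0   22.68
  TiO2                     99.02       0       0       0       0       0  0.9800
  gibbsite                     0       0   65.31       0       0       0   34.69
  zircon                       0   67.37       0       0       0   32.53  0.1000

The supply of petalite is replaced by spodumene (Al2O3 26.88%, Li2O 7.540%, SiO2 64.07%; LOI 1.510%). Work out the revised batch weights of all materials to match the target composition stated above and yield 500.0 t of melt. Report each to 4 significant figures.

Revised batch per 500.0 t melt:
  Li2CO3: 88.75 t
  spodumene: 319.8 t
  barium carbonate: 116.2 t
  TiO2: 32.28 t
  gibbsite: 22.48 t
  zircon: 12.87 t
Total batch = 592.4 t; LOI loss = 92.43 t

Values along the way appear, with 4-significant-figure rounding, in the working. Each numeric step maintains full precision in every operation. Each reported result receives exactly one rounding. The derived quantities (LOI, net glass mass, the yield, the six compositions, the totals) are carried in full precision from the batch weights per 500.0 t of glass, exactly as shown in the question or the answer.
Per-oxide target masses for 500.0 t melt:
  TiO2: 6.393% × 500.0 = 31.96 t
  ZrO2: 1.734% × 500.0 = 8.670 t
  Al2O3: 20.13% × 500.0 = 100.6 t
  Li2O: 11.95% × 500.0 = 59.75 t
  BaO: 17.97% × 500.0 = 89.85 t
  SiO2: 41.82% × 500.0 = 209.1 t
A balance pass over the oxides, with the batch weights as given, under the basis named above (sum by sum, the targets are met given rounding of the digits):
  TiO2: 32.28·0.9902 = 31.96 t (target 31.96 t)
  ZrO2: 12.87·0.6737 = 8.671 t (target 8.670 t)
  Al2O3: 319.8·0.2688 + 22.48·0.6531 = 100.6 t (target 100.6 t)
  Li2O: 88.75·0.4015 + 319.8·0.07540 = 59.75 t (target 59.75 t)
  BaO: 116.2·0.7732 = 89.85 t (target 89.85 t)
  SiO2: 319.8·0.6407 + 12.87·0.3253 = 209.1 t (target 209.1 t)
The glass-mass cross-check: batch total minus LOI = 500.0 t (oxide target masses add up to 500.0 t; the stated basis being 500.0 t — differing by rounding only).
Total batch = Σ batch = 592.4 t; LOI removed, Σ of batch·LOI: 92.43 t; yield = glass ÷ total batch = 84.40%.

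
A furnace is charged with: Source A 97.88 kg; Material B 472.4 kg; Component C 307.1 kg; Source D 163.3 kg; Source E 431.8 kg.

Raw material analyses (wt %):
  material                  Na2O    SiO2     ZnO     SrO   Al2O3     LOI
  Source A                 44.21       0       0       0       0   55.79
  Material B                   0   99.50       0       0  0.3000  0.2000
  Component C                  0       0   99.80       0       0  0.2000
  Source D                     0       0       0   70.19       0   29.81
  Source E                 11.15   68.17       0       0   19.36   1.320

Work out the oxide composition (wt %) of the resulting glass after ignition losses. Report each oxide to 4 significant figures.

Mid-chain values are printed (rounded to 4 significant digits) alongside each step — all arithmetic carries exact precision at each step; exactly one rounding goes into every reported result — derived quantities (glass mass, the totals, the five compositions, the yield, LOI) are computed in exact precision from the weighed amounts at 1362 kg of glass as quoted within the problem or the answer.
Per-oxide mass from batch:
  Na2O: 97.88·0.4421 + 431.8·0.1115 = 91.42 kg
  SiO2: 472.4·0.9950 + 431.8·0.6817 = 764.4 kg
  ZnO: 307.1·0.9980 = 306.5 kg
  SrO: 163.3·0.7019 = 114.6 kg
  Al2O3: 472.4·0.003000 + 431.8·0.1936 = 85.01 kg
LOI: 97.88·0.5579 + 472.4·0.002000 + 307.1·0.002000 + 163.3·0.2981 + 431.8·0.01320 = 110.5 kg
Net of LOI, the glass mass = 1472 − 110.5 = 1362 kg (equal to the oxide-mass sum)
wt % = 100 × oxide mass / glass mass

Glass mass = 1362 kg (batch 1472 − LOI 110.5).
Composition: Na2O 6.712%, SiO2 56.13%, ZnO 22.50%, SrO 8.416%, Al2O3 6.242%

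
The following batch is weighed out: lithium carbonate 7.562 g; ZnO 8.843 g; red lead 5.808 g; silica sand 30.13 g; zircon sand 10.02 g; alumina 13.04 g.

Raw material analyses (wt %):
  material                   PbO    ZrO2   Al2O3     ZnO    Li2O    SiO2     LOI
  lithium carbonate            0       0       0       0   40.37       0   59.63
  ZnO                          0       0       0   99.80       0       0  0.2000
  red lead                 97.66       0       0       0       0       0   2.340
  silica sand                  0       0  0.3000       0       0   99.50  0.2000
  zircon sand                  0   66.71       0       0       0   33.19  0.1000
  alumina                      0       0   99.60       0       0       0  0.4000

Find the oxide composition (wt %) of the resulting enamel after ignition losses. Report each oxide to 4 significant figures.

Glass mass = 70.62 g (batch 75.40 − LOI 4.785).
Composition: PbO 8.032%, ZrO2 9.466%, Al2O3 18.52%, ZnO 12.50%, Li2O 4.323%, SiO2 47.16%

Working values appear (rounded to four significant figures) alongside each step — the whole derivation keeps full float precision throughout. A single rounding completes each reported number; the derived quantities, which include totals, net glass mass, LOI, the six compositions, yield, are carried at exact precision, precisely as stated by question or answer, from the weighed amounts at 70.62 g of glass.
What the batch supplies per oxide:
  PbO: 5.808·0.9766 = 5.672 g
  ZrO2: 10.02·0.6671 = 6.684 g
  Al2O3: 30.13·0.003000 + 13.04·0.9960 = 13.08 g
  ZnO: 8.843·0.9980 = 8.825 g
  Li2O: 7.562·0.4037 = 3.053 g
  SiO2: 30.13·0.9950 + 10.02·0.3319 = 33.30 g
LOI: 7.562·0.5963 + 8.843·0.002000 + 5.808·0.02340 + 30.13·0.002000 + 10.02·0.001000 + 13.04·0.004000 = 4.785 g
Resulting glass, batch − LOI: 75.40 − 4.785 = 70.62 g (equal to the oxide-mass sum)
oxide / glass × 100 gives the wt %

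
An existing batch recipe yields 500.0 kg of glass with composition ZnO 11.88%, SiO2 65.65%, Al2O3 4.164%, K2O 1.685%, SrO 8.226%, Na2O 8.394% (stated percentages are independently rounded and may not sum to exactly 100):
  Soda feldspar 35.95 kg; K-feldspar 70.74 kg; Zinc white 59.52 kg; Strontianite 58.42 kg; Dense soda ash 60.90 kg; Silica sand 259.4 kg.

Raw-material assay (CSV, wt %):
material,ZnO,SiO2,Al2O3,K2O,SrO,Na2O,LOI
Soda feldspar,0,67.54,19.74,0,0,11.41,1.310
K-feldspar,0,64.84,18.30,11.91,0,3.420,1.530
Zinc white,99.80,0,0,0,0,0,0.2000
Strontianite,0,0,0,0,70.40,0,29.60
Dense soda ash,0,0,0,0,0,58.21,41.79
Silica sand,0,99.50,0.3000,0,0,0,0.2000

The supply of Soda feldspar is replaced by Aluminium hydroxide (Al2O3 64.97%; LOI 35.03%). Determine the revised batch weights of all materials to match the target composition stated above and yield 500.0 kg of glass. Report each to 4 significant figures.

Revised batch per 500.0 kg glass:
  Aluminium hydroxide: 10.81 kg
  K-feldspar: 70.74 kg
  Zinc white: 59.52 kg
  Strontianite: 58.42 kg
  Dense soda ash: 67.94 kg
  Silica sand: 283.8 kg
Total batch = 551.2 kg; LOI loss = 51.24 kg

Every computation keeps exact precision in every operation; intermediates are rounded off to 4 significant digits wherever printed; every reported value is rounded only once — the derived quantities (LOI, net glass mass, totals, the yield, six oxide percentages) are computed in exact precision from the batch weights for 500.0 kg of glass, as set out in the problem or the answer.
Oxide mass targets, per 500.0 kg glass:
  ZnO: 11.88% × 500.0 = 59.40 kg
  SiO2: 65.65% × 500.0 = 328.2 kg
  Al2O3: 4.164% × 500.0 = 20.82 kg
  K2O: 1.685% × 500.0 = 8.425 kg
  SrO: 8.226% × 500.0 = 41.13 kg
  Na2O: 8.394% × 500.0 = 41.97 kg
Oxide-by-oxide audit applying the batch weights above, on the stated basis (summed amounts equal target values inside rounding margins):
  ZnO: 59.52·0.9980 = 59.40 kg (target 59.40 kg)
  SiO2: 70.74·0.6484 + 283.8·0.9950 = 328.2 kg (target 328.2 kg)
  Al2O3: 10.81·0.6497 + 70.74·0.1830 + 283.8·0.003000 = 20.82 kg (target 20.82 kg)
  K2O: 70.74·0.1191 = 8.425 kg (target 8.425 kg)
  SrO: 58.42·0.7040 = 41.13 kg (target 41.13 kg)
  Na2O: 70.74·0.03420 + 67.94·0.5821 = 41.97 kg (target 41.97 kg)
Mass balance on the glass: Σ batch − LOI loss = 500.0 kg (per-oxide target masses sum to 500.0 kg; with the basis standing at 500.0 kg — rounding explains the deltas).
Adding the batch up: Σ batch = 551.2 kg; the LOI term Σ batch·LOI equals 51.24 kg; as yield: glass ÷ batch → 90.70%.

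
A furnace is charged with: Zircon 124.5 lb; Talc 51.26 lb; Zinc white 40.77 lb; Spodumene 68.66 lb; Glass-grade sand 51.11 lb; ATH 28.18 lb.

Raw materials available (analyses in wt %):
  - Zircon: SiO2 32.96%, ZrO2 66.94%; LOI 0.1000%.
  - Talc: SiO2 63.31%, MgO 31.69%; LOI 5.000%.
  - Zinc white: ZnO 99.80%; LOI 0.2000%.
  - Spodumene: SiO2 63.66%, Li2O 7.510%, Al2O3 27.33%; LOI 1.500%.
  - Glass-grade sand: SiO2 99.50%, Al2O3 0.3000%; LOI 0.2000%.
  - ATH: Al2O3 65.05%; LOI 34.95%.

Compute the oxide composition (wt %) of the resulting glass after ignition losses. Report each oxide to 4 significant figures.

Mid-chain values are printed, rounded to 4 significant digits, on the page. Each numeric step maintains exact precision in all steps — every reported result takes exactly one rounding. The derived quantities, which include yield, glass mass, LOI, the totals, the six compositions, are rebuilt in full precision, as they appear in either problem or answer, from the batch weights for 350.7 lb of glass.
Per-oxide mass from batch:
  SiO2: 124.5·0.3296 + 51.26·0.6331 + 68.66·0.6366 + 51.11·0.9950 = 168.1 lb
  Li2O: 68.66·0.07510 = 5.156 lb
  MgO: 51.26·0.3169 = 16.24 lb
  ZrO2: 124.5·0.6694 = 83.34 lb
  ZnO: 40.77·0.9980 = 40.69 lb
  Al2O3: 68.66·0.2733 + 51.11·0.003000 + 28.18·0.6505 = 37.25 lb
LOI: 124.5·0.001000 + 51.26·0.05000 + 40.77·0.002000 + 68.66·0.01500 + 51.11·0.002000 + 28.18·0.3495 = 13.75 lb
batch − LOI leaves glass = 364.5 − 13.75 = 350.7 lb (equal to the oxide-mass sum)
each oxide over glass, ×100, is wt %

Glass mass = 350.7 lb (batch 364.5 − LOI 13.75).
Composition: SiO2 47.91%, Li2O 1.470%, MgO 4.632%, ZrO2 23.76%, ZnO 11.60%, Al2O3 10.62%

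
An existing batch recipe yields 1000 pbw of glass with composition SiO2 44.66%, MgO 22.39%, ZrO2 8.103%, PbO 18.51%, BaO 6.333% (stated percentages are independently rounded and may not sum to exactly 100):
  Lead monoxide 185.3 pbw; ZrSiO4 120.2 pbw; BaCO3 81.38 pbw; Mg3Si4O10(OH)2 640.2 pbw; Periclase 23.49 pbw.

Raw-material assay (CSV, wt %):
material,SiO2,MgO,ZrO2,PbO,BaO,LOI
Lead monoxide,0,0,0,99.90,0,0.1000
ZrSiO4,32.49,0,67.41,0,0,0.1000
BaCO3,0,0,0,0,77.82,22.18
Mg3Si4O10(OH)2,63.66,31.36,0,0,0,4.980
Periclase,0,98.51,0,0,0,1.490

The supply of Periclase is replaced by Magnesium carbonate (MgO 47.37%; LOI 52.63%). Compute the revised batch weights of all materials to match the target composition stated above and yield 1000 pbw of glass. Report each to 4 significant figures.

Revised batch per 1000 pbw glass:
  Lead monoxide: 185.3 pbw
  ZrSiO4: 120.2 pbw
  BaCO3: 81.38 pbw
  Mg3Si4O10(OH)2: 640.2 pbw
  Magnesium carbonate: 48.84 pbw
Total batch = 1076 pbw; LOI loss = 75.94 pbw

All internal work holds full float precision at every stage — values along the way are printed, with 4-significant-figure rounding, between the steps. A single rounding yields each reported number; the derived quantities, including totals, glass mass, yield, the five compositions, ignition loss, are rebuilt from the batch weights at 1000 pbw of glass in full float precision as quoted within either problem or answer.
Oxide mass targets, per 1000 pbw glass:
  SiO2: 44.66% × 1000 = 446.6 pbw
  MgO: 22.39% × 1000 = 223.9 pbw
  ZrO2: 8.103% × 1000 = 81.03 pbw
  PbO: 18.51% × 1000 = 185.1 pbw
  BaO: 6.333% × 1000 = 63.33 pbw
Sums-versus-targets review with the batch weights as given, against the basis in use (each sum matches its target mass within answer rounding):
  SiO2: 120.2·0.3249 + 640.2·0.6366 = 446.6 pbw (target 446.6 pbw)
  MgO: 640.2·0.3136 + 48.84·0.4737 = 223.9 pbw (target 223.9 pbw)
  ZrO2: 120.2·0.6741 = 81.03 pbw (target 81.03 pbw)
  PbO: 185.3·0.9990 = 185.1 pbw (target 185.1 pbw)
  BaO: 81.38·0.7782 = 63.33 pbw (target 63.33 pbw)
Glass mass check: batch Σ − ignition loss = 1000 pbw (per-oxide target masses sum to 1000 pbw; the stated basis being 1000 pbw — deltas are rounding alone).
Adding the batch up: Σ batch = 1076 pbw; the LOI term Σ batch·LOI equals 75.94 pbw; glass ÷ batch gives a yield of 92.94%.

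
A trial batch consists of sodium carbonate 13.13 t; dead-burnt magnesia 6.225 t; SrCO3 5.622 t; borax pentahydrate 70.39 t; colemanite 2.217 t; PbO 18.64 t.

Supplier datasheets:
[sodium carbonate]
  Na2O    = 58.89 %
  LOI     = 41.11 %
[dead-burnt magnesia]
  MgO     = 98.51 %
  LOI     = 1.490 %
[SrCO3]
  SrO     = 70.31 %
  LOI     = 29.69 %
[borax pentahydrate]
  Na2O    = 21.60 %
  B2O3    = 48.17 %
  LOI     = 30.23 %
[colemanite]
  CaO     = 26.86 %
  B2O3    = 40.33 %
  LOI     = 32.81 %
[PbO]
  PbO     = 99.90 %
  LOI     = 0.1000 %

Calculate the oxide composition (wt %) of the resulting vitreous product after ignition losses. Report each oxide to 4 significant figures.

Glass mass = 87.04 t (batch 116.2 − LOI 29.18).
Composition: MgO 7.045%, Na2O 26.35%, SrO 4.541%, CaO 0.6842%, PbO 21.39%, B2O3 39.98%

Exact precision is held through every step. Mid-chain values are shown rounded off to 4 significant figures at each printed step — each reported number carries a single rounding; all derived quantities (net glass mass, the six compositions, the yield, totals, LOI) are carried from the weighed amounts on 87.04 t of glass in exact precision, as set out in the problem or the answer.
What the batch supplies per oxide:
  MgO: 6.225·0.9851 = 6.132 t
  Na2O: 13.13·0.5889 + 70.39·0.2160 = 22.94 t
  SrO: 5.622·0.7031 = 3.953 t
  CaO: 2.217·0.2686 = 0.5955 t
  PbO: 18.64·0.9990 = 18.62 t
  B2O3: 70.39·0.4817 + 2.217·0.4033 = 34.80 t
LOI: 13.13·0.4111 + 6.225·0.01490 + 5.622·0.2969 + 70.39·0.3023 + 2.217·0.3281 + 18.64·0.001000 = 29.18 t
Net of LOI, the glass mass = 116.2 − 29.18 = 87.04 t (matching Σ of the oxides)
each oxide over glass, ×100, is wt %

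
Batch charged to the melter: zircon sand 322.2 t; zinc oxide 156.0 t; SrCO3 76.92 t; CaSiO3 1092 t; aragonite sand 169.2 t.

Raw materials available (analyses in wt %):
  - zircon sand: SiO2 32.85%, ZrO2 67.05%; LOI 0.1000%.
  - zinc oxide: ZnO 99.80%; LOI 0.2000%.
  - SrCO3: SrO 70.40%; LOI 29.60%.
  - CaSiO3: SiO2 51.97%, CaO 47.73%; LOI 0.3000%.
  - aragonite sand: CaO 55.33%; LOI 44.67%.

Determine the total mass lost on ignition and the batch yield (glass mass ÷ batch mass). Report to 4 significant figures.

Working values are printed (rounded to 4 significant figures) in the working — the whole derivation runs at exact precision through every step; each reported value is rounded just once. The derived quantities are carried in full precision (totals, yield, net glass mass, five oxide percentages, ignition loss) from the weighed amounts on 1714 t of glass exactly as shown in problem or answer.
Loss on ignition, line by line:
  zircon sand: 322.2 × 0.001000 = 0.3222 t
  zinc oxide: 156.0 × 0.002000 = 0.3120 t
  SrCO3: 76.92 × 0.2960 = 22.77 t
  CaSiO3: 1092 × 0.003000 = 3.276 t
  aragonite sand: 169.2 × 0.4467 = 75.58 t
Total LOI = 102.3 t
Glass = batch − LOI = 1816 − 102.3 = 1714 t

LOI loss = 102.3 t; glass = 1714 t; yield = 94.37%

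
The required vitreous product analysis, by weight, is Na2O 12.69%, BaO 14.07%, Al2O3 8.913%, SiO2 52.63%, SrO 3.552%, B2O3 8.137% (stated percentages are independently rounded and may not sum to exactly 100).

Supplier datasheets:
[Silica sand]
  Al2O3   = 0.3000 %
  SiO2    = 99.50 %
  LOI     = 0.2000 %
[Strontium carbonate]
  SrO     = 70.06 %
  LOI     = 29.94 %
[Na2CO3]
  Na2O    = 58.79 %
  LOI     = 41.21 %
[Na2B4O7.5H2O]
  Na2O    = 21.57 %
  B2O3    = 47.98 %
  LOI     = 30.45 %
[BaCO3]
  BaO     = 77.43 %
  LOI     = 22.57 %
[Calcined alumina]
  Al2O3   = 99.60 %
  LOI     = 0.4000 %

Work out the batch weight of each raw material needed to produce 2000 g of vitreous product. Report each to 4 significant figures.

Values along the way are shown (rounded to four significant digits) in the working. Exact precision is held throughout. Every reported figure undergoes a single rounding; the derived quantities are computed in full float precision (yield, totals, the six compositions, LOI, net glass mass) starting from the weights at 2000 g of glass, exactly as shown in the question or the answer.
Target masses of each oxide per 2000 g vitreous product:
  Na2O: 12.69% × 2000 = 253.8 g
  BaO: 14.07% × 2000 = 281.4 g
  Al2O3: 8.913% × 2000 = 178.3 g
  SiO2: 52.63% × 2000 = 1053 g
  SrO: 3.552% × 2000 = 71.04 g
  B2O3: 8.137% × 2000 = 162.7 g
Checking each oxide sum with the batch weights as given, against the basis in use (sums match the target masses within answer rounding):
  Na2O: 307.3·0.5879 + 339.2·0.2157 = 253.8 g (target 253.8 g)
  BaO: 363.4·0.7743 = 281.4 g (target 281.4 g)
  Al2O3: 1058·0.003000 + 175.8·0.9960 = 178.3 g (target 178.3 g)
  SiO2: 1058·0.9950 = 1053 g (target 1053 g)
  SrO: 101.4·0.7006 = 71.04 g (target 71.04 g)
  B2O3: 339.2·0.4798 = 162.7 g (target 162.7 g)
Mass balance on the glass: Σ batch − LOI loss = 2000 g (the Σ of target masses is 2000 g; the stated basis being 2000 g — deltas are rounding alone).
Batch grand total — Σ batch = 2345 g; the LOI term Σ batch·LOI equals 345.1 g; glass ÷ batch gives a yield of 85.28%.

Batch per 2000 g vitreous product:
  Silica sand: 1058 g
  Strontium carbonate: 101.4 g
  Na2CO3: 307.3 g
  Na2B4O7.5H2O: 339.2 g
  BaCO3: 363.4 g
  Calcined alumina: 175.8 g
Total batch = 2345 g; LOI loss = 345.1 g; yield = 85.28%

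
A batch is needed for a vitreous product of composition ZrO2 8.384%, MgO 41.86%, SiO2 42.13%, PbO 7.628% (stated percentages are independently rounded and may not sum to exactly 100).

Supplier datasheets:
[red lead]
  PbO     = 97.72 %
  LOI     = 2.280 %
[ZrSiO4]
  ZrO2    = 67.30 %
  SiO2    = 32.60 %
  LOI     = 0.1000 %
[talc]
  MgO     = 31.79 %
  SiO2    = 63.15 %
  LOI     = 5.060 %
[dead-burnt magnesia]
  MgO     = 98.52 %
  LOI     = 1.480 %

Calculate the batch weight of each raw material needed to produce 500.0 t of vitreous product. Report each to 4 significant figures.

Batch per 500.0 t vitreous product:
  red lead: 39.03 t
  ZrSiO4: 62.29 t
  talc: 301.4 t
  dead-burnt magnesia: 115.2 t
Total batch = 517.9 t; LOI loss = 17.91 t; yield = 96.54%

All internal work holds full precision at each step. The intermediate values are printed (rounded to four significant figures) at each printed step. A single rounding completes every reported result — derived quantities are recomputed from the batch weights at 500.0 t of glass in full float precision (LOI, the yield, four oxide percentages, the totals, glass mass) exactly as shown in question or answer.
The oxide mass targets at 500.0 t vitreous product:
  ZrO2: 8.384% × 500.0 = 41.92 t
  MgO: 41.86% × 500.0 = 209.3 t
  SiO2: 42.13% × 500.0 = 210.6 t
  PbO: 7.628% × 500.0 = 38.14 t
Per-oxide balance check per the reported batch figures, per the basis as stated (target by target, the sums agree net of answer rounding effects):
  ZrO2: 62.29·0.6730 = 41.92 t (target 41.92 t)
  MgO: 301.4·0.3179 + 115.2·0.9852 = 209.3 t (target 209.3 t)
  SiO2: 62.29·0.3260 + 301.4·0.6315 = 210.6 t (target 210.6 t)
  PbO: 39.03·0.9772 = 38.14 t (target 38.14 t)
Glass mass check: net batch after ignition = 500.0 t (the Σ of target masses is 500.0 t; against the stated basis, 500.0 t — gaps are rounding artifacts).
Batch grand total — Σ batch = 517.9 t; LOI removed, Σ of batch·LOI: 17.91 t; glass ÷ batch gives a yield of 96.54%.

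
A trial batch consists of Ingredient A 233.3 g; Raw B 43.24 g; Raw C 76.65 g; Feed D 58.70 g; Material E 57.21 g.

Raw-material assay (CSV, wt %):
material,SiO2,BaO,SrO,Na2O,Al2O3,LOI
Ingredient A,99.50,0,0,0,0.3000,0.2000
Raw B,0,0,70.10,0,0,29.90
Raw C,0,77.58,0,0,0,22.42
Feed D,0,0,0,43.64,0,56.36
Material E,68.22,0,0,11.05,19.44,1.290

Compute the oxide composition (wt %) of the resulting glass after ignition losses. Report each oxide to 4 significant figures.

In-progress results are printed, rounded to four significant figures, on the page — the working math runs at exact precision at all times; a single rounding completes each reported result. All derived quantities are carried starting from the weights for 404.7 g of glass at full float precision (glass mass, five oxide percentages, the totals, the yield, LOI) as given in question or answer.
Oxide-by-oxide delivered mass:
  SiO2: 233.3·0.9950 + 57.21·0.6822 = 271.2 g
  BaO: 76.65·0.7758 = 59.47 g
  SrO: 43.24·0.7010 = 30.31 g
  Na2O: 58.70·0.4364 + 57.21·0.1105 = 31.94 g
  Al2O3: 233.3·0.003000 + 57.21·0.1944 = 11.82 g
LOI: 233.3·0.002000 + 43.24·0.2990 + 76.65·0.2242 + 58.70·0.5636 + 57.21·0.01290 = 64.40 g
Resulting glass, batch − LOI: 469.1 − 64.40 = 404.7 g (equal to the oxide-mass sum)
wt %: oxide over glass, times 100

Glass mass = 404.7 g (batch 469.1 − LOI 64.40).
Composition: SiO2 67.00%, BaO 14.69%, SrO 7.490%, Na2O 7.892%, Al2O3 2.921%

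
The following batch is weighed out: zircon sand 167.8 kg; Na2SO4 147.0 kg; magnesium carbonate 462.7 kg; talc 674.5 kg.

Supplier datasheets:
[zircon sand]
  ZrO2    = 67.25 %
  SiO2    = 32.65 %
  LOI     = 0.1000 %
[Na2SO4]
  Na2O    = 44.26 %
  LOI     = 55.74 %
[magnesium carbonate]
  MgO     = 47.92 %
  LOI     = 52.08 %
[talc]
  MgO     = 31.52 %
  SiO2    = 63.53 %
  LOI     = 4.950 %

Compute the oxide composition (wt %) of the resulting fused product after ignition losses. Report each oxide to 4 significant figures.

Glass mass = 1096 kg (batch 1452 − LOI 356.5).
Composition: MgO 39.65%, ZrO2 10.30%, SiO2 44.12%, Na2O 5.939%

Mid-chain values are shown rounded to four significant figures in the working; each numeric step keeps full float precision from start to finish. A single rounding yields every reported value. Derived quantities are carried using the weight values at 1096 kg of glass at full float precision (net glass mass, the totals, the four compositions, the yield, LOI), exactly as shown in the problem or the answer.
Oxide-by-oxide delivered mass:
  MgO: 462.7·0.4792 + 674.5·0.3152 = 434.3 kg
  ZrO2: 167.8·0.6725 = 112.8 kg
  SiO2: 167.8·0.3265 + 674.5·0.6353 = 483.3 kg
  Na2O: 147.0·0.4426 = 65.06 kg
LOI: 167.8·0.001000 + 147.0·0.5574 + 462.7·0.5208 + 674.5·0.04950 = 356.5 kg
The glass mass, total less LOI, = 1452 − 356.5 = 1096 kg (= the summed oxide contributions)
oxide / glass × 100 gives the wt %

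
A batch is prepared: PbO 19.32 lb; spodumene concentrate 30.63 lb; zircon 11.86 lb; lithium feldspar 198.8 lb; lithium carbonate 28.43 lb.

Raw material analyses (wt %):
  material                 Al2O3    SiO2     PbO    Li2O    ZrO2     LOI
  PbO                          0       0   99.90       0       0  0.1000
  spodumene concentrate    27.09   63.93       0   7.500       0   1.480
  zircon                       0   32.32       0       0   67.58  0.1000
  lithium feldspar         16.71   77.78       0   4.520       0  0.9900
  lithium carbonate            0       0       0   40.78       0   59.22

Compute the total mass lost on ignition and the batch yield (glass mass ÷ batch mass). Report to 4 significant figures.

LOI loss = 19.29 lb; glass = 269.8 lb; yield = 93.33%

The working math carries full precision in every operation; intermediates are shown rounded off to 4 significant figures on the page. Each reported value takes just one rounding. All derived quantities are re-derived from the weighed amounts at 269.8 lb of glass at full precision (glass mass, ignition loss, five oxide percentages, the yield, totals) as set out in question or answer.
Material-by-material LOI:
  PbO: 19.32 × 0.001000 = 0.01932 lb
  spodumene concentrate: 30.63 × 0.01480 = 0.4533 lb
  zircon: 11.86 × 0.001000 = 0.01186 lb
  lithium feldspar: 198.8 × 0.009900 = 1.968 lb
  lithium carbonate: 28.43 × 0.5922 = 16.84 lb
Total LOI = 19.29 lb
Glass = batch − LOI = 289.0 − 19.29 = 269.8 lb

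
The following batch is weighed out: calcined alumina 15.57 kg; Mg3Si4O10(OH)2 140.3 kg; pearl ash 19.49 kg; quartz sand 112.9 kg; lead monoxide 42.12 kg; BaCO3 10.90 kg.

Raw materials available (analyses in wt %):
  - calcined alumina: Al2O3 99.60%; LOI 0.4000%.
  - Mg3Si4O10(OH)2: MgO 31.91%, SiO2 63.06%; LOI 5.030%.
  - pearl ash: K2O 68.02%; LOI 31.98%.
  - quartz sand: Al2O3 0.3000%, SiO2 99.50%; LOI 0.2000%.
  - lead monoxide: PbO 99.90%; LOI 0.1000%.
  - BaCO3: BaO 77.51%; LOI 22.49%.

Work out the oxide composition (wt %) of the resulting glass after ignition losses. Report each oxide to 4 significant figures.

Intermediates are shown rounded off to 4 significant digits on the page — the working math maintains exact precision at every stage — exactly one rounding is applied to each reported value. All derived quantities are computed in full precision (the yield, six oxide percentages, net glass mass, the totals, LOI) from the batch weights per 325.2 kg of glass, exactly as printed in question or answer.
Per-oxide mass from batch:
  MgO: 140.3·0.3191 = 44.77 kg
  K2O: 19.49·0.6802 = 13.26 kg
  Al2O3: 15.57·0.9960 + 112.9·0.003000 = 15.85 kg
  SiO2: 140.3·0.6306 + 112.9·0.9950 = 200.8 kg
  BaO: 10.90·0.7751 = 8.449 kg
  PbO: 42.12·0.9990 = 42.08 kg
LOI: 15.57·0.004000 + 140.3·0.05030 + 19.49·0.3198 + 112.9·0.002000 + 42.12·0.001000 + 10.90·0.2249 = 16.07 kg
The glass mass, total less LOI, = 341.3 − 16.07 = 325.2 kg (= Σ oxide masses)
wt % = oxide mass / glass mass × 100

Glass mass = 325.2 kg (batch 341.3 − LOI 16.07).
Composition: MgO 13.77%, K2O 4.076%, Al2O3 4.873%, SiO2 61.75%, BaO 2.598%, PbO 12.94%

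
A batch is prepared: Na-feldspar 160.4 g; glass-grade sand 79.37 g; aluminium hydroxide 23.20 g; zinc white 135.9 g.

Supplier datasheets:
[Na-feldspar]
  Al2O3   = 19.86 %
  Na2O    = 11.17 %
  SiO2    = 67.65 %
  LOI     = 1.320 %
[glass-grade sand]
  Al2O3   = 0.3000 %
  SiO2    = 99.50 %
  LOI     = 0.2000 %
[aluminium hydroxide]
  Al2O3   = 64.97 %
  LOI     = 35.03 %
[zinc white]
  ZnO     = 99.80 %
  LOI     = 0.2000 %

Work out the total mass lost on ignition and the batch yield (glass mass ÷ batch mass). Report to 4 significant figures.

LOI loss = 10.67 g; glass = 388.2 g; yield = 97.32%

Each numeric step carries exact precision in every operation. Intermediates are shown, rounded to 4 significant figures, in the printout — every reported number is rounded exactly once. All derived quantities (LOI, totals, the four compositions, net glass mass, the yield) are recomputed at full float precision using the weight values per 388.2 g of glass, as written in the question or the answer.
Per-material ignition loss:
  Na-feldspar: 160.4 × 0.01320 = 2.117 g
  glass-grade sand: 79.37 × 0.002000 = 0.1587 g
  aluminium hydroxide: 23.20 × 0.3503 = 8.127 g
  zinc white: 135.9 × 0.002000 = 0.2718 g
Total LOI = 10.67 g
Glass = batch − LOI = 398.9 − 10.67 = 388.2 g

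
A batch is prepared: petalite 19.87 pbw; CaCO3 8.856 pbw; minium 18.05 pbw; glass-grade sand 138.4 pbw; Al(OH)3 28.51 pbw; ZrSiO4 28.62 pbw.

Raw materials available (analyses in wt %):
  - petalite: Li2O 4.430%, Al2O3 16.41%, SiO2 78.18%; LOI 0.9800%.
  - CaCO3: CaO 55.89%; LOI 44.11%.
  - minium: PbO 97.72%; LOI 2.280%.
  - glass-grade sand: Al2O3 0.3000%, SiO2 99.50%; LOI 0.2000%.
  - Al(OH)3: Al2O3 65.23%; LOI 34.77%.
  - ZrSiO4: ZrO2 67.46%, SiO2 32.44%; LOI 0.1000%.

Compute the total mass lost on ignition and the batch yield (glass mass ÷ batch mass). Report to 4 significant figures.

LOI loss = 14.73 pbw; glass = 227.6 pbw; yield = 93.92%

The working math holds exact precision from first step to last; working values are shown rounded to four significant figures alongside each step. Every reported value is rounded once only. Derived quantities (the yield, ignition loss, six oxide percentages, net glass mass, totals) are carried from the weighed amounts per 227.6 pbw of glass at full float precision as they appear in the problem or the answer.
LOI of each material in turn:
  petalite: 19.87 × 0.009800 = 0.1947 pbw
  CaCO3: 8.856 × 0.4411 = 3.906 pbw
  minium: 18.05 × 0.02280 = 0.4115 pbw
  glass-grade sand: 138.4 × 0.002000 = 0.2768 pbw
  Al(OH)3: 28.51 × 0.3477 = 9.913 pbw
  ZrSiO4: 28.62 × 0.001000 = 0.02862 pbw
Total LOI = 14.73 pbw
Glass = batch − LOI = 242.3 − 14.73 = 227.6 pbw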